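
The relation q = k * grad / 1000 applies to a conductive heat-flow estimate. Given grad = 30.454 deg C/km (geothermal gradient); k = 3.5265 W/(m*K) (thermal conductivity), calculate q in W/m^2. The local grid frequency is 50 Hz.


q = k * grad / 1000
q = 3.5265 * 30.454 / 1000
q = 0.10740 W/m^2


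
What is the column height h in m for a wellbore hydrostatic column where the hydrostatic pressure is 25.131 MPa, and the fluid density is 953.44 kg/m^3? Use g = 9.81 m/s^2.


h = P * 1e6 / (g * rho)
h = 25.131 * 1e6 / (9.81 * 953.44)
h = 2686.9 m


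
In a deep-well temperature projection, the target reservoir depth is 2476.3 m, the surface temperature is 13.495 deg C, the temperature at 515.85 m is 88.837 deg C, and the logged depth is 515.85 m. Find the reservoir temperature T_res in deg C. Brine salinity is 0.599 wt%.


Step 1: grad = (T_d1 - T_surf)/d1 * 1000 = (88.837 - 13.495)/515.85 * 1000 = 146.0541 deg C/km
Step 2: T_res = T_surf + grad*d2/1000 = 13.495 + 146.0541*2476.3/1000 = 375.17 deg C
T_res = 375.17 deg C


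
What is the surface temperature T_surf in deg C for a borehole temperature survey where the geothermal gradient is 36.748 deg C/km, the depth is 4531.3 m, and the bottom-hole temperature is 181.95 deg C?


T_surf = T_d - grad * d / 1000
T_surf = 181.95 - 36.748 * 4531.3 / 1000
T_surf = 15.434 deg C


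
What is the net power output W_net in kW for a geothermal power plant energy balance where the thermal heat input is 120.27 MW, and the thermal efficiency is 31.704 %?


W_net = eta / 100 * Q_in
W_net = 31.704 / 100 * 120.27
W_net = 38.13040 MW
Convert: 38.13040 MW * 1000.0 = 38130 kW
W_net = 38130 kW


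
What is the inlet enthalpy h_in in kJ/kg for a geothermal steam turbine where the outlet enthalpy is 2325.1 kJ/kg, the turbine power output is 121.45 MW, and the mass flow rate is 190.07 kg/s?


h_in = h_out + P * 1000 / mdot
h_in = 2325.1 + 121.45 * 1000 / 190.07
h_in = 2964.1 kJ/kg


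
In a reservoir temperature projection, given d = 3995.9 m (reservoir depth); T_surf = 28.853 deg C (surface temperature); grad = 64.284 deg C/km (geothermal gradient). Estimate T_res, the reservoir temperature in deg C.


T_res = T_surf + grad * d / 1000
T_res = 28.853 + 64.284 * 3995.9 / 1000
T_res = 285.73 deg C


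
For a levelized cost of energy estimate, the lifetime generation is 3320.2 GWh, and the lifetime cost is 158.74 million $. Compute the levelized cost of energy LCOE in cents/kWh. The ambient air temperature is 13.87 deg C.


LCOE = C_tot / E_tot * 100
LCOE = 158.74 / 3320.2 * 100
LCOE = 4.7810 cents/kWh


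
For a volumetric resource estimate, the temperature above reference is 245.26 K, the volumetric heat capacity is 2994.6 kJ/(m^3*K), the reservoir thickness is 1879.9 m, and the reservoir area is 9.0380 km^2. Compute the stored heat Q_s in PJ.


Step 1: Vr = A*1e6*hr = 9.038*1e6*1879.9 = 1.699054e+10 m^3
Step 2: Q_s = Vr*rhoc*dT/1e12 = 1.699054e+10*2994.6*245.26/1e12 = 12479 PJ
Q_s = 12479 PJ


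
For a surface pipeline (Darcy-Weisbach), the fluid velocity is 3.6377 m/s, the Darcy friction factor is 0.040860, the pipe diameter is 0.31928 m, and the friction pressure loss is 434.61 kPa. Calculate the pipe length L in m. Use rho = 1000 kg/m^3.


L = dP*1000*D / (f*rho*vel^2/2)
L = 434.61*1000*0.31928 / (0.040860*1000*3.6377^2/2)
L = 513.27 m


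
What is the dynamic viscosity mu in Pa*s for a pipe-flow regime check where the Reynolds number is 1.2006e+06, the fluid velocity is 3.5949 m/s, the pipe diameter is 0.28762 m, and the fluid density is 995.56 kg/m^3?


mu = rho * vel * D / Re
mu = 995.56 * 3.5949 * 0.28762 / 1.2006e+06
mu = 0.00085738 Pa*s


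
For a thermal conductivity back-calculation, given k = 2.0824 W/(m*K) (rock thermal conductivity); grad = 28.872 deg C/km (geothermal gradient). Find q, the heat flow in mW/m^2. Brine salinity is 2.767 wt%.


q = k * grad / 1000
q = 2.0824 * 28.872 / 1000
q = 0.06012305 W/m^2
Convert: 0.06012305 W/m^2 * 1000.0 = 60.123 mW/m^2
q = 60.123 mW/m^2


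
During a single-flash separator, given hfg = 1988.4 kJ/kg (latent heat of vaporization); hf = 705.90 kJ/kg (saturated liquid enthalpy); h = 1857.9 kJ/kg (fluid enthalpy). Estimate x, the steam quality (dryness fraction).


x = (h - hf) / hfg
x = (1857.9 - 705.90) / 1988.4
x = 0.57936


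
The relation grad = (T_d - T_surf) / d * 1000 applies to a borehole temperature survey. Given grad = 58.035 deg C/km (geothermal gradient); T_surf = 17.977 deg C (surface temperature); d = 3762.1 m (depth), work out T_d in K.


T_d = T_surf + grad * d / 1000
T_d = 17.977 + 58.035 * 3762.1 / 1000
T_d = 236.3105 deg C
Convert to K: 236.3105 + 273.15 = 509.46 K
T_d = 509.46 K


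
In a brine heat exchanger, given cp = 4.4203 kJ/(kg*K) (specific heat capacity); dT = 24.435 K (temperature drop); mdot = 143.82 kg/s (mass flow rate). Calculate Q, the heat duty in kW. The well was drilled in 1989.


Q = mdot * cp * dT / 1000
Q = 143.82 * 4.4203 * 24.435 / 1000
Q = 15.53400 MW
Convert: 15.53400 MW * 1000.0 = 15534 kW
Q = 15534 kW


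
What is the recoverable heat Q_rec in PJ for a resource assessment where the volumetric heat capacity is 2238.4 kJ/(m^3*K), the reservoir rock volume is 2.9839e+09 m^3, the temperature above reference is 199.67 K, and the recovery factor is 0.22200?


Step 1: Q_s = Vr*rhoc*dT/1e12 = 2.9839e+09*2238.4*199.67/1e12 = 1333.628 PJ
Step 2: Q_rec = Q_s * RF = 1333.628 * 0.222 = 296.07 PJ
Q_rec = 296.07 PJ


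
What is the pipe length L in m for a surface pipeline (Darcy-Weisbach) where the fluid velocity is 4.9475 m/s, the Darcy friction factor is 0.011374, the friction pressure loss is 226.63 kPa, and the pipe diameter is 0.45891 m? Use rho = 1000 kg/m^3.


L = dP*1000*D / (f*rho*vel^2/2)
L = 226.63*1000*0.45891 / (0.011374*1000*4.9475^2/2)
L = 747.12 m


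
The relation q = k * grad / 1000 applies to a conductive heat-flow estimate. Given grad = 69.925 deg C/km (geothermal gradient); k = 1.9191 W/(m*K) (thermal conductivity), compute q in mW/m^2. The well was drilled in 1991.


q = k * grad / 1000
q = 1.9191 * 69.925 / 1000
q = 0.1341931 W/m^2
Convert: 0.1341931 W/m^2 * 1000.0 = 134.19 mW/m^2
q = 134.19 mW/m^2


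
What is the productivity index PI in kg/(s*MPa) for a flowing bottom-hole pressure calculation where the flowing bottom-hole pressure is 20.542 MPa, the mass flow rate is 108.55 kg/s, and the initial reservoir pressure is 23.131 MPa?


PI = mdot / (P_i - P_wf)
PI = 108.55 / (23.131 - 20.542)
PI = 41.927 kg/(s*MPa)


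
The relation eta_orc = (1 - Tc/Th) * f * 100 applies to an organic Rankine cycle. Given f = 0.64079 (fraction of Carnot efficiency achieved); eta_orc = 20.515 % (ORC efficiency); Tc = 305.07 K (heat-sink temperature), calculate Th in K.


Th = Tc / (1 - (eta_orc/100)/f)
Th = 305.07 / (1 - (20.515/100)/0.64079)
Th = 448.73 K


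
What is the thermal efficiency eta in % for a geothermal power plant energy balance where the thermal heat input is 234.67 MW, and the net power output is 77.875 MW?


eta = W_net / Q_in * 100
eta = 77.875 / 234.67 * 100
eta = 33.185 %


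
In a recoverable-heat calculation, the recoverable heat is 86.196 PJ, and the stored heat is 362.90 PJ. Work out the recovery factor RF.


RF = Q_rec / Q_s
RF = 86.196 / 362.90
RF = 0.23752


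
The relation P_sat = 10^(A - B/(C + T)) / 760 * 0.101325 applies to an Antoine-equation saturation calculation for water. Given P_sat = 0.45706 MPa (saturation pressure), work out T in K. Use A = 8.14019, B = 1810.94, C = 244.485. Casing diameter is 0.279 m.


T = B / (A - log10(P_sat * 760 / 0.101325)) - C
T = 1810.94 / (8.14019 - log10(0.45706 * 760 / 0.101325)) - 244.485
T = 148.7599 deg C
Convert to K: 148.7599 + 273.15 = 421.91 K
T = 421.91 K


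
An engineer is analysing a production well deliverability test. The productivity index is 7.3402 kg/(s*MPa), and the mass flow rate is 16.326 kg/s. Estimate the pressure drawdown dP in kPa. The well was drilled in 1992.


dP = mdot * 1000 / PI
dP = 16.326 * 1000 / 7.3402
dP = 2224.2 kPa


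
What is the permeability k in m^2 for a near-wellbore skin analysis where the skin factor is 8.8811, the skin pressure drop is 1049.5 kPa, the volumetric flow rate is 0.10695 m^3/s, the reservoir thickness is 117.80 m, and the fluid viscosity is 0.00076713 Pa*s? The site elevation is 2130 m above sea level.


k = S*q*mu / (2*pi*dP_s*1000*hr)
k = 8.8811*0.10695*0.00076713 / (2*pi*1049.5*1000*117.80)
k = 9.3801e-13 m^2


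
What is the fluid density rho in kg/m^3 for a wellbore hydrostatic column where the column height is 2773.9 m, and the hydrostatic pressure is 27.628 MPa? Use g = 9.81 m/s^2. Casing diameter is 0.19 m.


rho = P * 1e6 / (g * h)
rho = 27.628 * 1e6 / (9.81 * 2773.9)
rho = 1015.3 kg/m^3


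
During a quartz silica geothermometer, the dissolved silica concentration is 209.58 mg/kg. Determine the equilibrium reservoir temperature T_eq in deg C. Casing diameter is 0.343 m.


T_eq = 1309 / (5.19 - log10(SiO2)) - 273.15
T_eq = 1309 / (5.19 - log10(209.58)) - 273.15
T_eq = 183.16 deg C


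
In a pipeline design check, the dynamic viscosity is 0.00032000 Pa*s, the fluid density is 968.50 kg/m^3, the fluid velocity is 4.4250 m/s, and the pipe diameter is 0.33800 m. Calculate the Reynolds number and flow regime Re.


Step 1: Re = rho*vel*D/mu = 968.5*4.425*0.338/0.00032 = 4.5267e+06
Step 2: Re = 4.5267e+06 > 4000, so flow is turbulent.
Re = 4.5267e+06 (turbulent)


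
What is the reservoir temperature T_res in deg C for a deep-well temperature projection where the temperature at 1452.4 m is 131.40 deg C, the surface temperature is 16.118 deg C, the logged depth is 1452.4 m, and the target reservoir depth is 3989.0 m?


Step 1: grad = (T_d1 - T_surf)/d1 * 1000 = (131.4 - 16.118)/1452.4 * 1000 = 79.37345 deg C/km
Step 2: T_res = T_surf + grad*d2/1000 = 16.118 + 79.37345*3989.0/1000 = 332.74 deg C
T_res = 332.74 deg C


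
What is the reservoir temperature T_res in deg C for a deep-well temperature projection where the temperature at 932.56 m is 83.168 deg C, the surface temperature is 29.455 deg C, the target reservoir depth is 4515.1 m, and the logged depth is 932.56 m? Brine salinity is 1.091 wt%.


Step 1: grad = (T_d1 - T_surf)/d1 * 1000 = (83.168 - 29.455)/932.56 * 1000 = 57.59737 deg C/km
Step 2: T_res = T_surf + grad*d2/1000 = 29.455 + 57.59737*4515.1/1000 = 289.51 deg C
T_res = 289.51 deg C


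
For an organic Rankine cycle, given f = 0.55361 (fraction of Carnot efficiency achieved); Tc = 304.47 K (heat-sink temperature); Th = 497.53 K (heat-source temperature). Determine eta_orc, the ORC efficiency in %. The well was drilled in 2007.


eta_orc = (1 - Tc/Th) * f * 100
eta_orc = (1 - 304.47/497.53) * 0.55361 * 100
eta_orc = 21.482 %


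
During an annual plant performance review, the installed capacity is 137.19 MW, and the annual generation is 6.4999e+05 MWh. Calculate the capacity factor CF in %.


CF = E_a / (cap * 8760) * 100
CF = 6.4999e+05 / (137.19 * 8760) * 100
CF = 54.085 %


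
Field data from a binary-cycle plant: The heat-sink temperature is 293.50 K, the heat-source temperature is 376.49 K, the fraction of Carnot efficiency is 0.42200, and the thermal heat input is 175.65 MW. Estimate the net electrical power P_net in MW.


Step 1: eta = (1 - Tc/Th)*f = (1 - 293.5/376.49)*0.422 = 0.09302181
Step 2: P_net = eta * Q_in = 0.09302181 * 175.65 = 16.339 MW
P_net = 16.339 MW


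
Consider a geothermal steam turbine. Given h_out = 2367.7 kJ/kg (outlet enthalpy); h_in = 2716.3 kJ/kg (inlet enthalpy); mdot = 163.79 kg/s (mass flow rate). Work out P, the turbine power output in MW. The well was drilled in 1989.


P = mdot * (h_in - h_out) / 1000
P = 163.79 * (2716.3 - 2367.7) / 1000
P = 57.097 MW


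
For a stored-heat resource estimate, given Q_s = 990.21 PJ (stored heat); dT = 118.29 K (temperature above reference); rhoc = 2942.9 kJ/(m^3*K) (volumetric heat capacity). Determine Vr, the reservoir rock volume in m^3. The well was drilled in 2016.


Vr = Q_s * 1e12 / (rhoc * dT)
Vr = 990.21 * 1e12 / (2942.9 * 118.29)
Vr = 2.8445e+09 m^3


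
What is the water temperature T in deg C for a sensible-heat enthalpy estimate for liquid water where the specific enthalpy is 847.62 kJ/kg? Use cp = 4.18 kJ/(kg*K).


T = h / cp
T = 847.62 / 4.18
T = 202.78 deg C


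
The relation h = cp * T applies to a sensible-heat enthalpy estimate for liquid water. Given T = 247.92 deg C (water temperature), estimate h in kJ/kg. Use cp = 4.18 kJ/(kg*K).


h = cp * T
h = 4.18 * 247.92
h = 1036.3 kJ/kg


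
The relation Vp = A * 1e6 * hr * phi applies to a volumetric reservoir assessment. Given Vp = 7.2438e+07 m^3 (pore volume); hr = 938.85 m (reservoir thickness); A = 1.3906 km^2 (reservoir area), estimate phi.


phi = Vp / (A * 1e6 * hr)
phi = 7.2438e+07 / (1.3906 * 1e6 * 938.85)
phi = 0.055484


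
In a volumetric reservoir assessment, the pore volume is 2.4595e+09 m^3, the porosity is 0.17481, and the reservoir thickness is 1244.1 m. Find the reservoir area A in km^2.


A = Vp / (1e6 * hr * phi)
A = 2.4595e+09 / (1e6 * 1244.1 * 0.17481)
A = 11.309 km^2


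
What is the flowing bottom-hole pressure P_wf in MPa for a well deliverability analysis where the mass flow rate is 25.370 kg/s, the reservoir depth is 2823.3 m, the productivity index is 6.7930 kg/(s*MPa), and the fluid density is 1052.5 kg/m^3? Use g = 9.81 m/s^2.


Step 1: P_i = rho*g*h/1e6 = 1052.5*9.81*2823.3/1e6 = 29.15064 MPa
Step 2: P_wf = P_i - mdot/PI = 29.15064 - 25.37/6.793 = 25.416 MPa
P_wf = 25.416 MPa


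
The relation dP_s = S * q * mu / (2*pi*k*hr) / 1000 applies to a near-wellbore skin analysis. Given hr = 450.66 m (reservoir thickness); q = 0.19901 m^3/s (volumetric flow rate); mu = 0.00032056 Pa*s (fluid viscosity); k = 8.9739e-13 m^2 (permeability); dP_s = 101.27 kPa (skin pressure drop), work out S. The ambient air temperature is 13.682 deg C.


S = dP_s * 1000 * 2*pi*k*hr / (q*mu)
S = 101.27 * 1000 * 2*pi*8.9739e-13*450.66 / (0.19901*0.00032056)
S = 4.0337


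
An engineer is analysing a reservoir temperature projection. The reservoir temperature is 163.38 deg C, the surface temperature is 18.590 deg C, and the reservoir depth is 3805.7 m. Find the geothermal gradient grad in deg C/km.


grad = (T_res - T_surf) / d * 1000
grad = (163.38 - 18.590) / 3805.7 * 1000
grad = 38.046 deg C/km


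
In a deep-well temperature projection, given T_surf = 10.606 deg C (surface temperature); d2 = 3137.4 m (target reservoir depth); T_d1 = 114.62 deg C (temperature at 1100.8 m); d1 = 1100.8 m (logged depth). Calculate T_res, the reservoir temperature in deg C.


Step 1: grad = (T_d1 - T_surf)/d1 * 1000 = (114.62 - 10.606)/1100.8 * 1000 = 94.48946 deg C/km
Step 2: T_res = T_surf + grad*d2/1000 = 10.606 + 94.48946*3137.4/1000 = 307.06 deg C
T_res = 307.06 deg C


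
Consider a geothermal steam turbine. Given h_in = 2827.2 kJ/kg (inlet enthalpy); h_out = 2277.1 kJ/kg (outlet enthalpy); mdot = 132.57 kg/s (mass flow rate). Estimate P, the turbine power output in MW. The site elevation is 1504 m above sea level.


P = mdot * (h_in - h_out) / 1000
P = 132.57 * (2827.2 - 2277.1) / 1000
P = 72.927 MW


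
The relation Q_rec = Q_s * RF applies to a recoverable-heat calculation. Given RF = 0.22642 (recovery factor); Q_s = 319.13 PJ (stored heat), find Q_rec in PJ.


Q_rec = Q_s * RF
Q_rec = 319.13 * 0.22642
Q_rec = 72.257 PJ


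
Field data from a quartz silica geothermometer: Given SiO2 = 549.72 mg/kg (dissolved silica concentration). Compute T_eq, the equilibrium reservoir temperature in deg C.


T_eq = 1309 / (5.19 - log10(SiO2)) - 273.15
T_eq = 1309 / (5.19 - log10(549.72)) - 273.15
T_eq = 261.17 deg C


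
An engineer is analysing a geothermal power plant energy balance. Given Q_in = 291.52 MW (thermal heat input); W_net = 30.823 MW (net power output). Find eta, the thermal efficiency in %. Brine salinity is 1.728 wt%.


eta = W_net / Q_in * 100
eta = 30.823 / 291.52 * 100
eta = 10.573 %


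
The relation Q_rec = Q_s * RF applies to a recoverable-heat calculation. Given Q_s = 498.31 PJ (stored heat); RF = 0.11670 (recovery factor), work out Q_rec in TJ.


Q_rec = Q_s * RF
Q_rec = 498.31 * 0.11670
Q_rec = 58.15278 PJ
Convert: 58.15278 PJ * 1000.0 = 58153 TJ
Q_rec = 58153 TJ


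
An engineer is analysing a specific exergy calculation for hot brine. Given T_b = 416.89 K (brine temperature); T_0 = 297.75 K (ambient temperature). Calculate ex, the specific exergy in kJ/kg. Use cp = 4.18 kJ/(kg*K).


ex = cp * ((T_b - T_0) - T_0 * ln(T_b/T_0))
ex = 4.18 * ((416.89 - 297.75) - 297.75 * ln(416.89/297.75))
ex = 79.114 kJ/kg


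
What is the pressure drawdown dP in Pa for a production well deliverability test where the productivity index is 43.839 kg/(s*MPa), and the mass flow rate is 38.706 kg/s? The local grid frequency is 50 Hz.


dP = mdot * 1000 / PI
dP = 38.706 * 1000 / 43.839
dP = 882.9125 kPa
Convert: 882.9125 kPa * 1000.0 = 8.8291e+05 Pa
dP = 8.8291e+05 Pa


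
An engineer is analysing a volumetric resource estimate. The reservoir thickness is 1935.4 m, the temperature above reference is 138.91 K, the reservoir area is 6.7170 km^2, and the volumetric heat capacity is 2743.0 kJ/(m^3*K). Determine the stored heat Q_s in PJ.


Step 1: Vr = A*1e6*hr = 6.717*1e6*1935.4 = 1.300008e+10 m^3
Step 2: Q_s = Vr*rhoc*dT/1e12 = 1.300008e+10*2743.0*138.91/1e12 = 4953.4 PJ
Q_s = 4953.4 PJ


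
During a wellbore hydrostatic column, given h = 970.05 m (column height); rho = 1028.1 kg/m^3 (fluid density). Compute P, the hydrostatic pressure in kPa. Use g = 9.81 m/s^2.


P = rho * g * h / 1e6
P = 1028.1 * 9.81 * 970.05 / 1e6
P = 9.783595 MPa
Convert: 9.783595 MPa * 1000.0 = 9783.6 kPa
P = 9783.6 kPa


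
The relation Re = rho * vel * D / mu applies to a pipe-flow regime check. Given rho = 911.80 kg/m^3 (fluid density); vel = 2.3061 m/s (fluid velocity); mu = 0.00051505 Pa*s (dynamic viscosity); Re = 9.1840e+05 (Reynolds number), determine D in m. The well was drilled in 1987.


D = Re * mu / (rho * vel)
D = 9.1840e+05 * 0.00051505 / (911.80 * 2.3061)
D = 0.22496 m


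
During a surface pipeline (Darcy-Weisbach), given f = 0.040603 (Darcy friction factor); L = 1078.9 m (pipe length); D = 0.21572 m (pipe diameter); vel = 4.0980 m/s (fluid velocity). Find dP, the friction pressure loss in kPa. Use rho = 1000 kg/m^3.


dP = f * (L/D) * (rho*vel^2/2) / 1000
dP = 0.040603 * (1078.9/0.21572) * (1000*4.0980^2/2) / 1000
dP = 1705.2 kPa


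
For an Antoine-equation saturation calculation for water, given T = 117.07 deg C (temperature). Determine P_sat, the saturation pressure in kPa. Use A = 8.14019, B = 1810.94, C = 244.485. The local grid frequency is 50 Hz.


P_sat = 10^(A - B/(C + T)) / 760 * 0.101325
P_sat = 10^(8.14019 - 1810.94/(244.485 + 117.07)) / 760 * 0.101325
P_sat = 0.1804426 MPa
Convert: 0.1804426 MPa * 1000.0 = 180.44 kPa
P_sat = 180.44 kPa


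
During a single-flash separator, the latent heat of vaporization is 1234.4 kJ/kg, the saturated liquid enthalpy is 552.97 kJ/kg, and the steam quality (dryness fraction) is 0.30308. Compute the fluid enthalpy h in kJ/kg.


h = hf + x * hfg
h = 552.97 + 0.30308 * 1234.4
h = 927.09 kJ/kg


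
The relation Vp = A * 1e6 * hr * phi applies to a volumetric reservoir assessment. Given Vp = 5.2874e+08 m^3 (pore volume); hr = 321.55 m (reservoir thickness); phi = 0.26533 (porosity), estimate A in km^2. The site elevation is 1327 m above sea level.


A = Vp / (1e6 * hr * phi)
A = 5.2874e+08 / (1e6 * 321.55 * 0.26533)
A = 6.1974 km^2


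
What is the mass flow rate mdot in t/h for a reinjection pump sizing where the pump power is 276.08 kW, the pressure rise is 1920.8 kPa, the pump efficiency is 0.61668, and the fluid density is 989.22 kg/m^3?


mdot = P_pump * rho * eta / dP
mdot = 276.08 * 989.22 * 0.61668 / 1920.8
mdot = 87.68101 kg/s
Convert: 87.68101 kg/s * 3.6 = 315.65 t/h
mdot = 315.65 t/h


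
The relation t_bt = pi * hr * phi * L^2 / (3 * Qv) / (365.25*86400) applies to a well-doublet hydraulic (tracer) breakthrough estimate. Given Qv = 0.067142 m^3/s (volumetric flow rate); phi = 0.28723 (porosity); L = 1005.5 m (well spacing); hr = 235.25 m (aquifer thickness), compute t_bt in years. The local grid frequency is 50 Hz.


t_bt = pi * hr * phi * L^2 / (3 * Qv) / (365.25*86400)
t_bt = pi * 235.25 * 0.28723 * 1005.5^2 / (3 * 0.067142) / (365.25*86400)
t_bt = 33.764 years


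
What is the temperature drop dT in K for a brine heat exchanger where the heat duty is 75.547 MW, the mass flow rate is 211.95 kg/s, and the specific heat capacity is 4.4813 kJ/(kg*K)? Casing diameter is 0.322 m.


dT = Q * 1000 / (mdot * cp)
dT = 75.547 * 1000 / (211.95 * 4.4813)
dT = 79.539 K


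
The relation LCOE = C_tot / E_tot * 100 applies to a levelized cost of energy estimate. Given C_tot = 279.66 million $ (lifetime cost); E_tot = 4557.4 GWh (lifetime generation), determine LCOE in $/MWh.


LCOE = C_tot / E_tot * 100
LCOE = 279.66 / 4557.4 * 100
LCOE = 6.136394 cents/kWh
Convert: 6.136394 cents/kWh * 10.0 = 61.364 $/MWh
LCOE = 61.364 $/MWh


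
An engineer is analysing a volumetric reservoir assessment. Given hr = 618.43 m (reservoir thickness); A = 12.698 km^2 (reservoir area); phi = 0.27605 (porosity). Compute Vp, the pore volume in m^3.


Vp = A * 1e6 * hr * phi
Vp = 12.698 * 1e6 * 618.43 * 0.27605
Vp = 2.1678e+09 m^3


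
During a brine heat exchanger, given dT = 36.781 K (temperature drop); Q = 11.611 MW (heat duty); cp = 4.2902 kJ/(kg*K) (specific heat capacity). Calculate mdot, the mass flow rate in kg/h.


mdot = Q * 1000 / (cp * dT)
mdot = 11.611 * 1000 / (4.2902 * 36.781)
mdot = 73.58149 kg/s
Convert: 73.58149 kg/s * 3600.0 = 2.6489e+05 kg/h
mdot = 2.6489e+05 kg/h


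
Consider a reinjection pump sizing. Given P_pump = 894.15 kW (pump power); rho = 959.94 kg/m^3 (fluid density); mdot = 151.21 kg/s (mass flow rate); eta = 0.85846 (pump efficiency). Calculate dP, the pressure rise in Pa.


dP = P_pump * rho * eta / mdot
dP = 894.15 * 959.94 * 0.85846 / 151.21
dP = 4872.973 kPa
Convert: 4872.973 kPa * 1000.0 = 4.8730e+06 Pa
dP = 4.8730e+06 Pa


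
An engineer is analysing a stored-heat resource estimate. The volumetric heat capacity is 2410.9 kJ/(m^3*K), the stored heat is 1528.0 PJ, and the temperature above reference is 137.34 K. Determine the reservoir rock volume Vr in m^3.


Vr = Q_s * 1e12 / (rhoc * dT)
Vr = 1528.0 * 1e12 / (2410.9 * 137.34)
Vr = 4.6147e+09 m^3


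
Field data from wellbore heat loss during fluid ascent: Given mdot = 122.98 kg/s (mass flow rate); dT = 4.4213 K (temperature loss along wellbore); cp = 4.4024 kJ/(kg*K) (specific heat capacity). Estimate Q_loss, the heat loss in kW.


Q_loss = mdot * cp * dT
Q_loss = 122.98 * 4.4024 * 4.4213
Q_loss = 2393.7 kW


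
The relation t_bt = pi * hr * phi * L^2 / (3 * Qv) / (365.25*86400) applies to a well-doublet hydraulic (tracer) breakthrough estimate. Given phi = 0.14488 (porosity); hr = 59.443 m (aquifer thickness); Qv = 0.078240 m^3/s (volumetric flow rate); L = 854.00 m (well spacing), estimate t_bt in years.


t_bt = pi * hr * phi * L^2 / (3 * Qv) / (365.25*86400)
t_bt = pi * 59.443 * 0.14488 * 854.00^2 / (3 * 0.078240) / (365.25*86400)
t_bt = 2.6639 years


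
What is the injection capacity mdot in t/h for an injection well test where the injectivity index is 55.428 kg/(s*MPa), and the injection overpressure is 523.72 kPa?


mdot = II * dP / 1000
mdot = 55.428 * 523.72 / 1000
mdot = 29.02875 kg/s
Convert: 29.02875 kg/s * 3.6 = 104.50 t/h
mdot = 104.50 t/h


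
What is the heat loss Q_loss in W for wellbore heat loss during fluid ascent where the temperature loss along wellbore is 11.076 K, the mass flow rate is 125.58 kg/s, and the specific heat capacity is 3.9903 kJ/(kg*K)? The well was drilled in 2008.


Q_loss = mdot * cp * dT
Q_loss = 125.58 * 3.9903 * 11.076
Q_loss = 5550.204 kW
Convert: 5550.204 kW * 1000.0 = 5.5502e+06 W
Q_loss = 5.5502e+06 W


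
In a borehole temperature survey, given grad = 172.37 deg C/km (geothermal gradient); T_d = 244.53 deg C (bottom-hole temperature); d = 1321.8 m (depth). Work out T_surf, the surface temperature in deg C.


T_surf = T_d - grad * d / 1000
T_surf = 244.53 - 172.37 * 1321.8 / 1000
T_surf = 16.691 deg C


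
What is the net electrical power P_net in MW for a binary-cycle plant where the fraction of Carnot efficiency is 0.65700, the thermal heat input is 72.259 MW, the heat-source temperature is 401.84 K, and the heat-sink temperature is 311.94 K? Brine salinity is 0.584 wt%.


Step 1: eta = (1 - Tc/Th)*f = (1 - 311.94/401.84)*0.657 = 0.1469846
Step 2: P_net = eta * Q_in = 0.1469846 * 72.259 = 10.621 MW
P_net = 10.621 MW


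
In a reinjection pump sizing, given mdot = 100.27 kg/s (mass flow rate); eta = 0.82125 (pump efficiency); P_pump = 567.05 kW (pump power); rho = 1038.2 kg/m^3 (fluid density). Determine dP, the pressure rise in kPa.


dP = P_pump * rho * eta / mdot
dP = 567.05 * 1038.2 * 0.82125 / 100.27
dP = 4821.8 kPa


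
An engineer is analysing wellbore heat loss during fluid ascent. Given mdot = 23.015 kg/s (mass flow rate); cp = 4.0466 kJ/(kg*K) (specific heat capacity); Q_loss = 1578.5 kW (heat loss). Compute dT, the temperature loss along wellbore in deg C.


dT = Q_loss / (mdot * cp)
dT = 1578.5 / (23.015 * 4.0466)
dT = 16.94897 K
Convert (temperature difference, 1 K = 1 deg C): 16.94897 K = 16.94897 deg C
dT = 16.949 deg C


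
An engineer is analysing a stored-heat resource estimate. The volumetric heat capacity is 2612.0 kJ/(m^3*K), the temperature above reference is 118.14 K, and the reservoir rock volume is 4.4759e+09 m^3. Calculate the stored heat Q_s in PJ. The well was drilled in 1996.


Q_s = Vr * rhoc * dT / 1e12
Q_s = 4.4759e+09 * 2612.0 * 118.14 / 1e12
Q_s = 1381.2 PJ


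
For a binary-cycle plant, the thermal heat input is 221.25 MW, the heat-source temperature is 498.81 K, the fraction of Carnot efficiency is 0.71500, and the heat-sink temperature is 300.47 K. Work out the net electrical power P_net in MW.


Step 1: eta = (1 - Tc/Th)*f = (1 - 300.47/498.81)*0.715 = 0.2843028
Step 2: P_net = eta * Q_in = 0.2843028 * 221.25 = 62.902 MW
P_net = 62.902 MW


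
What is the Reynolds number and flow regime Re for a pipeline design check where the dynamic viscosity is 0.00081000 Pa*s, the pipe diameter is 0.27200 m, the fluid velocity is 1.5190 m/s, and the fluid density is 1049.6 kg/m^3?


Step 1: Re = rho*vel*D/mu = 1049.6*1.519*0.272/0.00081 = 5.3538e+05
Step 2: Re = 5.3538e+05 > 4000, so flow is turbulent.
Re = 5.3538e+05 (turbulent)


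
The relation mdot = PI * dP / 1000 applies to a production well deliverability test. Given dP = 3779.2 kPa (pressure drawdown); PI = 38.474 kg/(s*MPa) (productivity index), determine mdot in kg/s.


mdot = PI * dP / 1000
mdot = 38.474 * 3779.2 / 1000
mdot = 145.40 kg/s


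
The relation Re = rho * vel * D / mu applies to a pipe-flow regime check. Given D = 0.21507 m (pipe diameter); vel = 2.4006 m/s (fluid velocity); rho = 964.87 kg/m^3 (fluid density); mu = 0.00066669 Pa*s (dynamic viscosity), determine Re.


Re = rho * vel * D / mu
Re = 964.87 * 2.4006 * 0.21507 / 0.00066669
Re = 7.4721e+05


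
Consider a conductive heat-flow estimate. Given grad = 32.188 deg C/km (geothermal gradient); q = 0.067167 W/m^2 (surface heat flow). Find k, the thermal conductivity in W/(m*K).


k = q * 1000 / grad
k = 0.067167 * 1000 / 32.188
k = 2.0867 W/(m*K)


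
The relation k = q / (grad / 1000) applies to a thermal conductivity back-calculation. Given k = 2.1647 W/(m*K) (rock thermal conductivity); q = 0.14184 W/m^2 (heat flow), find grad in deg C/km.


grad = q / k * 1000
grad = 0.14184 / 2.1647 * 1000
grad = 65.524 deg C/km


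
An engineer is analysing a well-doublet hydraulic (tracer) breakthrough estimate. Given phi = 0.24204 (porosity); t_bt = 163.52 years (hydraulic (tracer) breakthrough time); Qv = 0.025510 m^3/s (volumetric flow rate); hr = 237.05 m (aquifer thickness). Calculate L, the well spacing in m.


L = sqrt(t_bt*365.25*86400*3*Qv / (pi*hr*phi))
L = sqrt(163.52*365.25*86400*3*0.025510 / (pi*237.05*0.24204))
L = 1480.2 m


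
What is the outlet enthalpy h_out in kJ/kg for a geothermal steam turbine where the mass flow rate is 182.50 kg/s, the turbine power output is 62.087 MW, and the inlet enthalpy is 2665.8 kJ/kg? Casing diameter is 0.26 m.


h_out = h_in - P * 1000 / mdot
h_out = 2665.8 - 62.087 * 1000 / 182.50
h_out = 2325.6 kJ/kg


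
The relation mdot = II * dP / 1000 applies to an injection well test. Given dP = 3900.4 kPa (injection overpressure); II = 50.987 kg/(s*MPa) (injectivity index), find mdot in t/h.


mdot = II * dP / 1000
mdot = 50.987 * 3900.4 / 1000
mdot = 198.8697 kg/s
Convert: 198.8697 kg/s * 3.6 = 715.93 t/h
mdot = 715.93 t/h


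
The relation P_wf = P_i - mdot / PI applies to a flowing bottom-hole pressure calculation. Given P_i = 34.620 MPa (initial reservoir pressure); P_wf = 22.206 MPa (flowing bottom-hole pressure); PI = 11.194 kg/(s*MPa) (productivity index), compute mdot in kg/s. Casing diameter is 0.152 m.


mdot = (P_i - P_wf) * PI
mdot = (34.620 - 22.206) * 11.194
mdot = 138.96 kg/s


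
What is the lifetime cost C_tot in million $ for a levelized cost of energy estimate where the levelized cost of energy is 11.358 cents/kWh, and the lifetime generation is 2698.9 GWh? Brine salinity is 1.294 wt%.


C_tot = LCOE / 100 * E_tot
C_tot = 11.358 / 100 * 2698.9
C_tot = 306.54 million $


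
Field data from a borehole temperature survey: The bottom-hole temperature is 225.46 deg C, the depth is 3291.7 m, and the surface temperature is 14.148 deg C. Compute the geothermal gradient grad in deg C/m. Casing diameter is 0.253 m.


grad = (T_d - T_surf) / d * 1000
grad = (225.46 - 14.148) / 3291.7 * 1000
grad = 64.19540 deg C/km
Convert: 64.19540 deg C/km * 0.001 = 0.064195 deg C/m
grad = 0.064195 deg C/m


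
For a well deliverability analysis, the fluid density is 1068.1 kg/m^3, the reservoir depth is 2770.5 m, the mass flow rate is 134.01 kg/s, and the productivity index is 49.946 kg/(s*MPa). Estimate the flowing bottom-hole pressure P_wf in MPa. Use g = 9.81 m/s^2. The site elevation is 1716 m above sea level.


Step 1: P_i = rho*g*h/1e6 = 1068.1*9.81*2770.5/1e6 = 29.02947 MPa
Step 2: P_wf = P_i - mdot/PI = 29.02947 - 134.01/49.946 = 26.346 MPa
P_wf = 26.346 MPa


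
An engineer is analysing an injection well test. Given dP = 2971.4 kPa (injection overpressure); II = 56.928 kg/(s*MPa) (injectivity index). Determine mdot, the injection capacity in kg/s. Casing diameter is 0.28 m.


mdot = II * dP / 1000
mdot = 56.928 * 2971.4 / 1000
mdot = 169.16 kg/s


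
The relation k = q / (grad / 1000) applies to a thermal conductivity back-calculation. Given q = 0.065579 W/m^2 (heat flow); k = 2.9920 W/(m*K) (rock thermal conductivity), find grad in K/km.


grad = q / k * 1000
grad = 0.065579 / 2.9920 * 1000
grad = 21.91811 deg C/km
Convert: 21.91811 deg C/km * 1.0 = 21.918 K/km
grad = 21.918 K/km


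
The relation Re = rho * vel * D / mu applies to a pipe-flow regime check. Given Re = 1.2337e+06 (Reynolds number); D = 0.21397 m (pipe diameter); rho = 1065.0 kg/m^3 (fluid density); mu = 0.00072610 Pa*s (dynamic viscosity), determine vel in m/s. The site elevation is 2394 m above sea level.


vel = Re * mu / (rho * D)
vel = 1.2337e+06 * 0.00072610 / (1065.0 * 0.21397)
vel = 3.9310 m/s


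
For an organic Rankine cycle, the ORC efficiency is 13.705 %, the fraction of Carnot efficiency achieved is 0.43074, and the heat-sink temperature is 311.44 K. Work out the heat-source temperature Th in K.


Th = Tc / (1 - (eta_orc/100)/f)
Th = 311.44 / (1 - (13.705/100)/0.43074)
Th = 456.77 K


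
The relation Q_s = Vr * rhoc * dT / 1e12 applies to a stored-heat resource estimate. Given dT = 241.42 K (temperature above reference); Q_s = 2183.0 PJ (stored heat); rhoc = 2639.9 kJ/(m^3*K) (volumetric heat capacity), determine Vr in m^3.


Vr = Q_s * 1e12 / (rhoc * dT)
Vr = 2183.0 * 1e12 / (2639.9 * 241.42)
Vr = 3.4253e+09 m^3


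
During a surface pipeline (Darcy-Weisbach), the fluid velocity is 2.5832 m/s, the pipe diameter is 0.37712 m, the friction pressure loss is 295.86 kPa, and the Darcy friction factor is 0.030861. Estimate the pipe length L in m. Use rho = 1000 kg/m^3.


L = dP*1000*D / (f*rho*vel^2/2)
L = 295.86*1000*0.37712 / (0.030861*1000*2.5832^2/2)
L = 1083.6 m


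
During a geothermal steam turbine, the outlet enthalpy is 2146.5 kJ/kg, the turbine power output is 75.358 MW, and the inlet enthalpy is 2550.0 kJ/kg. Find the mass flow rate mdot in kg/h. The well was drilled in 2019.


mdot = P * 1000 / (h_in - h_out)
mdot = 75.358 * 1000 / (2550.0 - 2146.5)
mdot = 186.7608 kg/s
Convert: 186.7608 kg/s * 3600.0 = 6.7234e+05 kg/h
mdot = 6.7234e+05 kg/h


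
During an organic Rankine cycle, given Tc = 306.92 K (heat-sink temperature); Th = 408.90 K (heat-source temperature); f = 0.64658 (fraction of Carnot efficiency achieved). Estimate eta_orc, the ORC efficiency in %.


eta_orc = (1 - Tc/Th) * f * 100
eta_orc = (1 - 306.92/408.90) * 0.64658 * 100
eta_orc = 16.126 %


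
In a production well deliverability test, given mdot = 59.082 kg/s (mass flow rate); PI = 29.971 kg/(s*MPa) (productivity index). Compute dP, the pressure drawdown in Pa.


dP = mdot * 1000 / PI
dP = 59.082 * 1000 / 29.971
dP = 1971.306 kPa
Convert: 1971.306 kPa * 1000.0 = 1.9713e+06 Pa
dP = 1.9713e+06 Pa


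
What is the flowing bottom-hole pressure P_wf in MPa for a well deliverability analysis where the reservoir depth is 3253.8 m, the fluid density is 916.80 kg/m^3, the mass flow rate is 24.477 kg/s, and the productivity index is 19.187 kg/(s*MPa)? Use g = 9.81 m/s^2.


Step 1: P_i = rho*g*h/1e6 = 916.8*9.81*3253.8/1e6 = 29.26405 MPa
Step 2: P_wf = P_i - mdot/PI = 29.26405 - 24.477/19.187 = 27.988 MPa
P_wf = 27.988 MPa


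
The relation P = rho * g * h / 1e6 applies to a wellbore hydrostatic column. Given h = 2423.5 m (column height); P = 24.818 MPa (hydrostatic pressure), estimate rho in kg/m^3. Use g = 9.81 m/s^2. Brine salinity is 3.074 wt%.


rho = P * 1e6 / (g * h)
rho = 24.818 * 1e6 / (9.81 * 2423.5)
rho = 1043.9 kg/m^3


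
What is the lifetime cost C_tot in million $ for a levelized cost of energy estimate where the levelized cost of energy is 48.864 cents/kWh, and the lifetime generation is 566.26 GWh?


C_tot = LCOE / 100 * E_tot
C_tot = 48.864 / 100 * 566.26
C_tot = 276.70 million $


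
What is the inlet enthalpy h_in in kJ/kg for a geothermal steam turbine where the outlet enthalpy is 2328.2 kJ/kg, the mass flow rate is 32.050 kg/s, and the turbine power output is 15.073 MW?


h_in = h_out + P * 1000 / mdot
h_in = 2328.2 + 15.073 * 1000 / 32.050
h_in = 2798.5 kJ/kg


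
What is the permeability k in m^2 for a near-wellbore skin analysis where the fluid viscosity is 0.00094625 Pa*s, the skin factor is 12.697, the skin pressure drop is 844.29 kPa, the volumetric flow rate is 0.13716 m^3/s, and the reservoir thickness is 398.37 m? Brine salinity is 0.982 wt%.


k = S*q*mu / (2*pi*dP_s*1000*hr)
k = 12.697*0.13716*0.00094625 / (2*pi*844.29*1000*398.37)
k = 7.7979e-13 m^2


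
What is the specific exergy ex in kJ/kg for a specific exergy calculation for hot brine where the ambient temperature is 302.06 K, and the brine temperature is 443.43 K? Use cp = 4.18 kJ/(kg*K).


ex = cp * ((T_b - T_0) - T_0 * ln(T_b/T_0))
ex = 4.18 * ((443.43 - 302.06) - 302.06 * ln(443.43/302.06))
ex = 106.19 kJ/kg


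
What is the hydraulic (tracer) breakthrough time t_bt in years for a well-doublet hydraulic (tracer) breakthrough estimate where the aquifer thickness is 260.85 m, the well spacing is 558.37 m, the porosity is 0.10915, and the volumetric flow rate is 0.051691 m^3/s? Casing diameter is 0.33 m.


t_bt = pi * hr * phi * L^2 / (3 * Qv) / (365.25*86400)
t_bt = pi * 260.85 * 0.10915 * 558.37^2 / (3 * 0.051691) / (365.25*86400)
t_bt = 5.6986 years


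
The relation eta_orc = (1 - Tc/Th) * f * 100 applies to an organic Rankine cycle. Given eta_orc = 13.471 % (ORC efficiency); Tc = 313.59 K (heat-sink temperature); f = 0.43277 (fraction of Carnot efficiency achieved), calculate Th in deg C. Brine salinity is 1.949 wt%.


Th = Tc / (1 - (eta_orc/100)/f)
Th = 313.59 / (1 - (13.471/100)/0.43277)
Th = 455.3189 K
Convert to deg C: 455.3189 - 273.15 = 182.17 deg C
Th = 182.17 deg C


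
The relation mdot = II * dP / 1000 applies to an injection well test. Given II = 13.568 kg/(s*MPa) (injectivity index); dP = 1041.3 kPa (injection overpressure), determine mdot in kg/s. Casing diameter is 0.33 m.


mdot = II * dP / 1000
mdot = 13.568 * 1041.3 / 1000
mdot = 14.128 kg/s


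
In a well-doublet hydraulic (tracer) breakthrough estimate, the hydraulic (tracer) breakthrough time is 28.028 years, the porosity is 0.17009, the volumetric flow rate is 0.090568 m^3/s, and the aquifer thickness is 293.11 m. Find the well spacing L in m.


L = sqrt(t_bt*365.25*86400*3*Qv / (pi*hr*phi))
L = sqrt(28.028*365.25*86400*3*0.090568 / (pi*293.11*0.17009))
L = 1238.7 m


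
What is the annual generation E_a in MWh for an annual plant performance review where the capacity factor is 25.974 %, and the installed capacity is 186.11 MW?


E_a = CF / 100 * cap * 8760
E_a = 25.974 / 100 * 186.11 * 8760
E_a = 4.2346e+05 MWh


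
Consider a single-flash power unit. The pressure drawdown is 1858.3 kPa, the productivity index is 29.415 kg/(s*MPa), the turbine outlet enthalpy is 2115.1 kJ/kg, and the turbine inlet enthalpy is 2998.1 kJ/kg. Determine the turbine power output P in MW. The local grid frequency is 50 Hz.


Step 1: mdot = PI * dP / 1000 = 29.415 * 1858.3 / 1000 = 54.66189 kg/s
Step 2: P = mdot*(h_in - h_out)/1000 = 54.66189*(2998.1 - 2115.1)/1000 = 48.266 MW
P = 48.266 MW


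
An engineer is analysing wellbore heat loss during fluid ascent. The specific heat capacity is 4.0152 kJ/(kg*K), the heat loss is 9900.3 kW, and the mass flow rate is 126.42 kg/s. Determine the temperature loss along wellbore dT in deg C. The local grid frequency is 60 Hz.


dT = Q_loss / (mdot * cp)
dT = 9900.3 / (126.42 * 4.0152)
dT = 19.50408 K
Convert (temperature difference, 1 K = 1 deg C): 19.50408 K = 19.50408 deg C
dT = 19.504 deg C


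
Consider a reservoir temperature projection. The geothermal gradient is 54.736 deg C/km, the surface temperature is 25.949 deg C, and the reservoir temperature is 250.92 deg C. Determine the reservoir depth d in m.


d = (T_res - T_surf) / grad * 1000
d = (250.92 - 25.949) / 54.736 * 1000
d = 4110.1 m


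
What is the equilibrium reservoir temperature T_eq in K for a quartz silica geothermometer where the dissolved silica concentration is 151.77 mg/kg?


T_eq = 1309 / (5.19 - log10(SiO2)) - 273.15
T_eq = 1309 / (5.19 - log10(151.77)) - 273.15
T_eq = 161.9051 deg C
Convert to K: 161.9051 + 273.15 = 435.06 K
T_eq = 435.06 K


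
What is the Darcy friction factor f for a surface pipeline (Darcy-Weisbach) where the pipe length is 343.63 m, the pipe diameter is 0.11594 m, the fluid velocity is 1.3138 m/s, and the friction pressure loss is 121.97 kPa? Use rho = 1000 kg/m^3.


f = dP*1000 / ((L/D)*(rho*vel^2/2))
f = 121.97*1000 / ((343.63/0.11594)*(1000*1.3138^2/2))
f = 0.047683


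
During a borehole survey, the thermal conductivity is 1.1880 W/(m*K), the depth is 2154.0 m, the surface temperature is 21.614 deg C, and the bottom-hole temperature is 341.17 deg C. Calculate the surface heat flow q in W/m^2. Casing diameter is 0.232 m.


Step 1: grad = (T_d - T_surf)/d * 1000 = (341.17 - 21.614)/2154.0 * 1000 = 148.3547 deg C/km
Step 2: q = k * grad / 1000 = 1.188 * 148.3547 / 1000 = 0.17625 W/m^2
q = 0.17625 W/m^2


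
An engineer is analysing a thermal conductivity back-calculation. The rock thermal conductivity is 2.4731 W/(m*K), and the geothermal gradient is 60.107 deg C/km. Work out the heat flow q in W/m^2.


q = k * grad / 1000
q = 2.4731 * 60.107 / 1000
q = 0.14865 W/m^2
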